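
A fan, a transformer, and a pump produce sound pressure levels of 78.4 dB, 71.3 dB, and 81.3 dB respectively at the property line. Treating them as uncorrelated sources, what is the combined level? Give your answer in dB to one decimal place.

83.4 dB

Incoherent sources combine by intensity addition: L_total = 10·log₁₀(Σ 10^(L_i/10)).
Σ 10^(L/10) = 10^(78.4/10) + 10^(71.3/10) + 10^(81.3/10) = 2.176e+08.
L_total = 10·log₁₀(2.176e+08) = 83.38 dB.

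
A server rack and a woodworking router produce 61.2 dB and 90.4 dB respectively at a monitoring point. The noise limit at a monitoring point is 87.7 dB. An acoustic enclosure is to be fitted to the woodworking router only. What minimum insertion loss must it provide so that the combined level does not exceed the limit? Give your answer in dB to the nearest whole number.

The untreated sources together contribute 10^(61.2/10) = 1.318e+06, i.e. 61.20 dB.
To meet 87.7 dB overall, the treated woodworking router may contribute at most 10^(87.7/10) − 1.318e+06 = 5.875e+08, i.e. 87.69 dB.
So the woodworking router must be reduced from 90.4 to 87.69 dB: IL = 2.71 dB.

3 dB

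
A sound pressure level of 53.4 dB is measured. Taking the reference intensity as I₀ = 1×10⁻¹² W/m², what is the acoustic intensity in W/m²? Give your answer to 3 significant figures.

2.19e-07 W/m²

I/I₀ = 10^(53.4/10) = 2.188e+05, so I = 2.188e+05 × 10⁻¹² W/m².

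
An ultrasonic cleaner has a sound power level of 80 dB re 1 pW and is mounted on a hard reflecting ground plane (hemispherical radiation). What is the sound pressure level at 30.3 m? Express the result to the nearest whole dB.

L_p = L_w − 10·log₁₀(2π·r²) with r = 30.3 m.
2π·r² = 5769 m², 10·log₁₀ of that is 37.611 dB.
L_p = 80 − 37.611 = 42.39 dB.

42 dB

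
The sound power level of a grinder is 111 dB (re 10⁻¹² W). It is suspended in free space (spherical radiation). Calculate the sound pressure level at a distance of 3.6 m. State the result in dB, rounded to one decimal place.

L_p = L_w − 10·log₁₀(4π·r²) with r = 3.6 m.
4π·r² = 162.9 m², 10·log₁₀ of that is 22.118 dB.
L_p = 111 − 22.118 = 88.88 dB.

88.9 dB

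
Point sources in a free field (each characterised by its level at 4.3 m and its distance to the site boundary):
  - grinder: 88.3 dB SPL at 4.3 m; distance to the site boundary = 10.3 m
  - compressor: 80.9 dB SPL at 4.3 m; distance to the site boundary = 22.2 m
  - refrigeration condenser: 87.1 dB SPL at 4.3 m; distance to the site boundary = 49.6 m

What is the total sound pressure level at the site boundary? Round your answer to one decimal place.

81.0 dB SPL

Propagate each source to the receiver with L = L_ref − 20·log₁₀(r/r_ref), then add intensities.
grinder: 88.3 − 20·log₁₀(10.3/4.3) = 88.3 − 7.59 = 80.71 dB SPL.
compressor: 80.9 − 20·log₁₀(22.2/4.3) = 80.9 − 14.26 = 66.64 dB SPL.
refrigeration condenser: 87.1 − 20·log₁₀(49.6/4.3) = 87.1 − 21.24 = 65.86 dB SPL.
Σ 10^(L/10) = 1.263e+08 → L_total = 10·log₁₀(1.263e+08) = 81.01 dB SPL.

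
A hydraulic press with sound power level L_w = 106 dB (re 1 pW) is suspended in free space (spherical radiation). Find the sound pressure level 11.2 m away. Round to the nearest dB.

Free-field spherical radiation: L_p = L_w − 10·log₁₀(4π·r²), r = 11.2 m.
4π·r² = 1576 m², 10·log₁₀ of that is 31.976 dB.
L_p = 106 − 31.976 = 74.02 dB.

74 dB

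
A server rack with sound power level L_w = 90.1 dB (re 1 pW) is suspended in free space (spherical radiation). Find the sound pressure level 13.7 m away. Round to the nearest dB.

56 dB

The power spreads over a sphere of area 4π·r², so L_p = L_w − 10·log₁₀(4π·r²).
4π·r² = 2359 m², 10·log₁₀ of that is 33.727 dB.
L_p = 90.1 − 33.727 = 56.37 dB.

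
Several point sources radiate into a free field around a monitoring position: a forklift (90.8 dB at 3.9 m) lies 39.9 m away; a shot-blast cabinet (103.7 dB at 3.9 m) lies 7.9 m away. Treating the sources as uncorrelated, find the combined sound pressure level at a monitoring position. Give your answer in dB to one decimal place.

97.6 dB

Propagate each source to the receiver with L = L_ref − 20·log₁₀(r/r_ref), then add intensities.
forklift: 90.8 − 20·log₁₀(39.9/3.9) = 90.8 − 20.20 = 70.60 dB.
shot-blast cabinet: 103.7 − 20·log₁₀(7.9/3.9) = 103.7 − 6.13 = 97.57 dB.
Σ 10^(L/10) = 5.725e+09 → L_total = 10·log₁₀(5.725e+09) = 97.58 dB.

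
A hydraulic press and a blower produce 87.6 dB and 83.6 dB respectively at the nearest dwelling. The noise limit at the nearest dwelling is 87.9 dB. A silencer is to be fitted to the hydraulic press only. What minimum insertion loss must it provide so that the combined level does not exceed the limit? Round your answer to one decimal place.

1.7 dB

Everything except the hydraulic press sums to 10^(83.6/10) = 2.291e+08 in linear terms, 83.60 dB.
To meet 87.9 dB overall, the treated hydraulic press may contribute at most 10^(87.9/10) − 2.291e+08 = 3.875e+08, i.e. 85.88 dB.
Required insertion loss = 87.6 − 85.88 = 1.72 dB.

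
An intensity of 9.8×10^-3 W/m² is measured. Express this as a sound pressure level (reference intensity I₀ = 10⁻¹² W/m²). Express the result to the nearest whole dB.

100 dB

I/I₀ = 9.8×10^-3/10⁻¹² = 9.8×10^9, and L = 10·log₁₀(I/I₀).
L = 10·(0.9912 + 9) = 99.91 dB.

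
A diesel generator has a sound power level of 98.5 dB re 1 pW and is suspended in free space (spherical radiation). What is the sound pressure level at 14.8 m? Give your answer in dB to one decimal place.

64.1 dB

The power spreads over a sphere of area 4π·r², so L_p = L_w − 10·log₁₀(4π·r²).
4π·r² = 2753 m², 10·log₁₀ of that is 34.397 dB.
L_p = 98.5 − 34.397 = 64.10 dB.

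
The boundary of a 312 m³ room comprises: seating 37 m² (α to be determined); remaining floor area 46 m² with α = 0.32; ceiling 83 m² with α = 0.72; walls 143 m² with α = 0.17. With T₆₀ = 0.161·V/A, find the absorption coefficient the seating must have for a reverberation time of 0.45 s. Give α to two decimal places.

From T₆₀ = 0.161·V/A, the target T₆₀ = 0.45 s needs A = 0.161·312/0.45 = 111.63 m².
Absorption from the other surfaces = 46·0.32 + 83·0.72 + 143·0.17 = 98.79 m², so the seating must supply 12.84 m² over 37 m².
α = 12.84/37 = 0.347.

0.35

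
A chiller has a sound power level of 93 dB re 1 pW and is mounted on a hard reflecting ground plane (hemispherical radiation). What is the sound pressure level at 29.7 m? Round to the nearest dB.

56 dB

Free-field hemispherical radiation: L_p = L_w − 10·log₁₀(2π·r²), r = 29.7 m.
2π·r² = 5542 m², 10·log₁₀ of that is 37.437 dB.
L_p = 93 − 37.437 = 55.56 dB.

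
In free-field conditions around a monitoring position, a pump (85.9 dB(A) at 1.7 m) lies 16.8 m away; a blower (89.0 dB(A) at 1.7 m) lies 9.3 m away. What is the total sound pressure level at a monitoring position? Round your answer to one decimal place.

74.8 dB(A)

Propagate each source to the receiver with L = L_ref − 20·log₁₀(r/r_ref), then add intensities.
pump: 85.9 − 20·log₁₀(16.8/1.7) = 85.9 − 19.90 = 66.00 dB(A).
blower: 89.0 − 20·log₁₀(9.3/1.7) = 89.0 − 14.76 = 74.24 dB(A).
Σ 10^(L/10) = 3.053e+07 → L_total = 10·log₁₀(3.053e+07) = 74.85 dB(A).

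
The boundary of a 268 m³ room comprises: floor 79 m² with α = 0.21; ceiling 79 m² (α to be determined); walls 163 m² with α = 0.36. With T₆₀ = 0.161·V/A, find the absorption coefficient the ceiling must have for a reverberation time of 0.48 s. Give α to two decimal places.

From T₆₀ = 0.161·V/A, the target T₆₀ = 0.48 s needs A = 0.161·268/0.48 = 89.89 m².
Absorption from the other surfaces = 79·0.21 + 163·0.36 = 75.27 m², so the ceiling must supply 14.62 m² over 79 m².
α = 14.62/79 = 0.185.

0.19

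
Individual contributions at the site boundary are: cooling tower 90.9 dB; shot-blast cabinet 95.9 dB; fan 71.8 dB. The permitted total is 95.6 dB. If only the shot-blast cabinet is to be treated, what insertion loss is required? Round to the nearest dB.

2 dB

The untreated sources together contribute 10^(90.9/10) + 10^(71.8/10) = 1.245e+09, i.e. 90.95 dB.
The limit corresponds to 10^(95.6/10) = 3.631e+09; subtracting the fixed part leaves 2.385e+09 for the shot-blast cabinet, i.e. 93.78 dB.
Required insertion loss = 95.9 − 93.78 = 2.12 dB.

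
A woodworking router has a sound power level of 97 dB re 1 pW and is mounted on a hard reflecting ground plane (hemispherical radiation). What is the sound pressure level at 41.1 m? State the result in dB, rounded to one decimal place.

56.7 dB

Free-field hemispherical radiation: L_p = L_w − 10·log₁₀(2π·r²), r = 41.1 m.
2π·r² = 1.061e+04 m², 10·log₁₀ of that is 40.259 dB.
L_p = 97 − 40.259 = 56.74 dB.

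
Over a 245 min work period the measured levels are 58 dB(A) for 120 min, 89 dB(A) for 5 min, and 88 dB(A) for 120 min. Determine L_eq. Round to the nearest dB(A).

Weight each interval's intensity by its duration and average over T = 245 min:
Σ tᵢ·10^(Lᵢ/10) = 120·10^(58/10) + 5·10^(89/10) + 120·10^(88/10) = 7.976e+10.
L_eq = 10·log₁₀(7.976e+10/245) = 85.13 dB(A).

85 dB(A)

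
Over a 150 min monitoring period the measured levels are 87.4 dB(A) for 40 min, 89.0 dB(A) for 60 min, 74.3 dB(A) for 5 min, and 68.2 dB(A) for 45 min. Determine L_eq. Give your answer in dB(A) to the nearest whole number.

The energy average is taken in the linear domain: L_eq = 10·log₁₀[(Σ tᵢ·10^(Lᵢ/10))/T], T = 150 min.
Σ tᵢ·10^(Lᵢ/10) = 40·10^(87.4/10) + 60·10^(89.0/10) + 5·10^(74.3/10) + 45·10^(68.2/10) = 7.007e+10.
L_eq = 10·log₁₀(7.007e+10/150) = 86.69 dB(A).

87 dB(A)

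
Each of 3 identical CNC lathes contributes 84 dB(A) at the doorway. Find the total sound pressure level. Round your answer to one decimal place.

N identical incoherent sources raise the level by 10·log₁₀ N.
L_total = 84 + 10·log₁₀(3) = 84 + 4.771 = 88.77 dB(A).

88.8 dB(A)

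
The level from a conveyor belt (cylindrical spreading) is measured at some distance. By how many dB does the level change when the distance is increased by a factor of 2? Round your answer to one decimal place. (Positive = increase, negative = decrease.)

-3.0 dB

With cylindrical spreading the level changes by −10·log₁₀(r₂/r₁).
ΔL = −10·log₁₀(2) = -3.01 dB.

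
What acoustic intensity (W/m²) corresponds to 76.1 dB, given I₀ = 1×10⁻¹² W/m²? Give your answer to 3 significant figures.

L = 10·log₁₀(I/I₀) ⇒ I = I₀·10^(L/10) = 10⁻¹² × 10^7.61.

4.07e-05 W/m²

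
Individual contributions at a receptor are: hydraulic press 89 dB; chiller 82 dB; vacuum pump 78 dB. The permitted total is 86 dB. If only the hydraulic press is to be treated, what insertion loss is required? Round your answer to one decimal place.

Fixed contribution from the other sources: Σ 10^(L/10) = 10^(82/10) + 10^(78/10) = 2.216e+08 (83.46 dB).
To meet 86 dB overall, the treated hydraulic press may contribute at most 10^(86/10) − 2.216e+08 = 1.765e+08, i.e. 82.47 dB.
So the hydraulic press must be reduced from 89 to 82.47 dB: IL = 6.53 dB.

6.5 dB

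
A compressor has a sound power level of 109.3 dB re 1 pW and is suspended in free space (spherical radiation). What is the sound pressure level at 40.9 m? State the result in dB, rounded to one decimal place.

66.1 dB

Free-field spherical radiation: L_p = L_w − 10·log₁₀(4π·r²), r = 40.9 m.
4π·r² = 2.102e+04 m², 10·log₁₀ of that is 43.227 dB.
L_p = 109.3 − 43.227 = 66.07 dB.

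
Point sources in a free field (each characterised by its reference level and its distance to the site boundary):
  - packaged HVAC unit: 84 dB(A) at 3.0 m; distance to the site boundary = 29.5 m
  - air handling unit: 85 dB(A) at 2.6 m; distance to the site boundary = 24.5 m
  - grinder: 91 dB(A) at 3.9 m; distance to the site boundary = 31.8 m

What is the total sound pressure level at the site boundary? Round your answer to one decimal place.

74.0 dB(A)

First find each source's level at the receiver (point-source: −20·log₁₀(r/r_ref)), then combine on an intensity basis.
packaged HVAC unit: 84 − 20·log₁₀(29.5/3.0) = 84 − 19.85 = 64.15 dB(A).
air handling unit: 85 − 20·log₁₀(24.5/2.6) = 85 − 19.48 = 65.52 dB(A).
grinder: 91 − 20·log₁₀(31.8/3.9) = 91 − 18.23 = 72.77 dB(A).
Σ 10^(L/10) = 2.509e+07 → L_total = 10·log₁₀(2.509e+07) = 74.00 dB(A).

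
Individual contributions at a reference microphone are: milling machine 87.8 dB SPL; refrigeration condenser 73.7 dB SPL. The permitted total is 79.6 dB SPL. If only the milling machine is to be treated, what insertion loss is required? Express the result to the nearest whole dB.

Fixed contribution from the other source: Σ 10^(L/10) = 10^(73.7/10) = 2.344e+07 (73.70 dB SPL).
The limit corresponds to 10^(79.6/10) = 9.120e+07; subtracting the fixed part leaves 6.776e+07 for the milling machine, i.e. 78.31 dB SPL.
So the milling machine must be reduced from 87.8 to 78.31 dB SPL: IL = 9.49 dB.

9 dB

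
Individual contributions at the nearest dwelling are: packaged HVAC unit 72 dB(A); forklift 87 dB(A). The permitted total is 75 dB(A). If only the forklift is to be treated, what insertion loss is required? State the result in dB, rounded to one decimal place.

15.0 dB

Fixed contribution from the other source: Σ 10^(L/10) = 10^(72/10) = 1.585e+07 (72.00 dB(A)).
The limit corresponds to 10^(75/10) = 3.162e+07; subtracting the fixed part leaves 1.577e+07 for the forklift, i.e. 71.98 dB(A).
So the forklift must be reduced from 87 to 71.98 dB(A): IL = 15.02 dB.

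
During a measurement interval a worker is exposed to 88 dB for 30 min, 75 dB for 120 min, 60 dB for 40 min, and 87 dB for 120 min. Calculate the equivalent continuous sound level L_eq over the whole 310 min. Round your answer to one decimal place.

84.3 dB

Weight each interval's intensity by its duration and average over T = 310 min:
Σ tᵢ·10^(Lᵢ/10) = 30·10^(88/10) + 120·10^(75/10) + 40·10^(60/10) + 120·10^(87/10) = 8.291e+10.
L_eq = 10·log₁₀(8.291e+10/310) = 84.27 dB.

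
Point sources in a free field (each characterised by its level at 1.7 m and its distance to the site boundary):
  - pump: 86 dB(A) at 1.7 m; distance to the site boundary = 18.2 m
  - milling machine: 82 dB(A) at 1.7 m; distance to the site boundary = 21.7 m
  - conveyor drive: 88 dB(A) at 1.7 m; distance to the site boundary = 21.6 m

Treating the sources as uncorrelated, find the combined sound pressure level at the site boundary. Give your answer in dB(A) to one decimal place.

Apply inverse-square spreading to bring every level to the receiver, then sum 10^(L/10).
pump: 86 − 20·log₁₀(18.2/1.7) = 86 − 20.59 = 65.41 dB(A).
milling machine: 82 − 20·log₁₀(21.7/1.7) = 82 − 22.12 = 59.88 dB(A).
conveyor drive: 88 − 20·log₁₀(21.6/1.7) = 88 − 22.08 = 65.92 dB(A).
Σ 10^(L/10) = 8.354e+06 → L_total = 10·log₁₀(8.354e+06) = 69.22 dB(A).

69.2 dB(A)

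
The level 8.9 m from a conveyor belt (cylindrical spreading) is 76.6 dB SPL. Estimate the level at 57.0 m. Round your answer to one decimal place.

68.5 dB SPL

Line-source attenuation: ΔL = 10·log₁₀(r₂/r₁) = 10·log₁₀(57.0/8.9) = 8.065 dB.
L₂ = 76.6 − 10·log₁₀(57.0/8.9) = 76.6 − 8.065 = 68.54 dB SPL.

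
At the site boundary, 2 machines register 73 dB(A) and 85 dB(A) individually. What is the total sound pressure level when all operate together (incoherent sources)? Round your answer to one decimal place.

85.3 dB(A)

Incoherent sources combine by intensity addition: L_total = 10·log₁₀(Σ 10^(L_i/10)).
Σ 10^(L/10) = 10^(73/10) + 10^(85/10) = 3.362e+08.
L_total = 10·log₁₀(3.362e+08) = 85.27 dB(A).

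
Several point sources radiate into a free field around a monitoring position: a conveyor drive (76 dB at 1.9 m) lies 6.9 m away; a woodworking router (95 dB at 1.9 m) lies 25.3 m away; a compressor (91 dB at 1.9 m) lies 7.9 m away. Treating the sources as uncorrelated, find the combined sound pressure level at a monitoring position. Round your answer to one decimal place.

79.7 dB

Apply inverse-square spreading to bring every level to the receiver, then sum 10^(L/10).
conveyor drive: 76 − 20·log₁₀(6.9/1.9) = 76 − 11.20 = 64.80 dB.
woodworking router: 95 − 20·log₁₀(25.3/1.9) = 95 − 22.49 = 72.51 dB.
compressor: 91 − 20·log₁₀(7.9/1.9) = 91 − 12.38 = 78.62 dB.
Σ 10^(L/10) = 9.367e+07 → L_total = 10·log₁₀(9.367e+07) = 79.72 dB.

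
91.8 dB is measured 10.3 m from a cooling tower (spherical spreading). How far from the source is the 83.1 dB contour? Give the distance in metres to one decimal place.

For a point source L₁ − L₂ = 20·log₁₀(r₂/r₁), so r₂ = r₁·10^((L₁−L₂)/20).
r₂ = 10.3·10^((91.8−83.1)/20) = 10.3·10^(8.7/20) = 28.04 m.

28.0 m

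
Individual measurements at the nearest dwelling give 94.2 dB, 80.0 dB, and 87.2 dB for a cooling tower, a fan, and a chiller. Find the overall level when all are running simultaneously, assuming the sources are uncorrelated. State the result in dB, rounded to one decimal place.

For uncorrelated sources the intensities add, so convert each level to linear form, sum, and take 10·log₁₀ of the total.
Σ 10^(L/10) = 10^(94.2/10) + 10^(80.0/10) + 10^(87.2/10) = 3.255e+09.
L_total = 10·log₁₀(3.255e+09) = 95.13 dB.

95.1 dB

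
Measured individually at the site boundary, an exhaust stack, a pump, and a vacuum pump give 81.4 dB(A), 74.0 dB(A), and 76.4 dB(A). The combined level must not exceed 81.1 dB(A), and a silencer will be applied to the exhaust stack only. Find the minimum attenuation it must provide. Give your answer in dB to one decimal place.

Everything except the exhaust stack sums to 10^(74.0/10) + 10^(76.4/10) = 6.877e+07 in linear terms, 78.37 dB(A).
To meet 81.1 dB(A) overall, the treated exhaust stack may contribute at most 10^(81.1/10) − 6.877e+07 = 6.005e+07, i.e. 77.79 dB(A).
So the exhaust stack must be reduced from 81.4 to 77.79 dB(A): IL = 3.61 dB.

3.6 dB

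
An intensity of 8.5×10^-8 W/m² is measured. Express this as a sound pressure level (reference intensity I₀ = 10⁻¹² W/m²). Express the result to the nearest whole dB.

49 dB

Dividing by I₀ shifts the exponent by 12: I/I₀ = 8.5×10^4.
L = 10·(0.9294 + 4) = 49.29 dB.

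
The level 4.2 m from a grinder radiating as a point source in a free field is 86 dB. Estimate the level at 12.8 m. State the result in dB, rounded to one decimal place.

Point-source attenuation: ΔL = 20·log₁₀(r₂/r₁) = 20·log₁₀(12.8/4.2) = 9.679 dB.
L₂ = 86 − 20·log₁₀(12.8/4.2) = 86 − 9.679 = 76.32 dB.

76.3 dB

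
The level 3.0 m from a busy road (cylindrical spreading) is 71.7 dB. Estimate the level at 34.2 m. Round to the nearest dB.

61 dB

Cylindrical spreading from a line source gives a 10·log₁₀(r₂/r₁) drop.
L₂ = 71.7 − 10·log₁₀(34.2/3.0) = 71.7 − 10.569 = 61.13 dB.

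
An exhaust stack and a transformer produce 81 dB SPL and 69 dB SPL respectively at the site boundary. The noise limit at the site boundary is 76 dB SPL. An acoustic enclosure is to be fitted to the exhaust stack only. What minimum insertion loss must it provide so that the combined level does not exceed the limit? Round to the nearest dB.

The untreated sources together contribute 10^(69/10) = 7.943e+06, i.e. 69.00 dB SPL.
The limit corresponds to 10^(76/10) = 3.981e+07; subtracting the fixed part leaves 3.187e+07 for the exhaust stack, i.e. 75.03 dB SPL.
So the exhaust stack must be reduced from 81 to 75.03 dB SPL: IL = 5.97 dB.

6 dB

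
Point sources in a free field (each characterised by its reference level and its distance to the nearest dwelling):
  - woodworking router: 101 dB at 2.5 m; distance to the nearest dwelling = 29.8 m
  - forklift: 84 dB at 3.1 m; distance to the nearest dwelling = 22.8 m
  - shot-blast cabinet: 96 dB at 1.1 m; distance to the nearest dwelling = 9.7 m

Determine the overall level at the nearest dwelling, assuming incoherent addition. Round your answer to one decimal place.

First find each source's level at the receiver (point-source: −20·log₁₀(r/r_ref)), then combine on an intensity basis.
woodworking router: 101 − 20·log₁₀(29.8/2.5) = 101 − 21.53 = 79.47 dB.
forklift: 84 − 20·log₁₀(22.8/3.1) = 84 − 17.33 = 66.67 dB.
shot-blast cabinet: 96 − 20·log₁₀(9.7/1.1) = 96 − 18.91 = 77.09 dB.
Σ 10^(L/10) = 1.444e+08 → L_total = 10·log₁₀(1.444e+08) = 81.60 dB.

81.6 dB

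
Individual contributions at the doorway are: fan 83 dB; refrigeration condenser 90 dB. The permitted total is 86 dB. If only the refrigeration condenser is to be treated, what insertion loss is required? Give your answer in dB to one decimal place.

The untreated sources together contribute 10^(83/10) = 1.995e+08, i.e. 83.00 dB.
The limit corresponds to 10^(86/10) = 3.981e+08; subtracting the fixed part leaves 1.986e+08 for the refrigeration condenser, i.e. 82.98 dB.
So the refrigeration condenser must be reduced from 90 to 82.98 dB: IL = 7.02 dB.

7.0 dB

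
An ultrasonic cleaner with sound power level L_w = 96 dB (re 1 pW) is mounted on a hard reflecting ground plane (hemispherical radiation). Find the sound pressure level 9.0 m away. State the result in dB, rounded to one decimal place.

68.9 dB

The power spreads over a hemisphere of area 2π·r², so L_p = L_w − 10·log₁₀(2π·r²).
2π·r² = 508.9 m², 10·log₁₀ of that is 27.067 dB.
L_p = 96 − 27.067 = 68.93 dB.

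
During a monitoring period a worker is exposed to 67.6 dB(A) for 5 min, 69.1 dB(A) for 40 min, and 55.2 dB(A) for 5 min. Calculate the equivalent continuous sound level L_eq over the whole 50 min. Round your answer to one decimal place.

L_eq = 10·log₁₀[(1/T)·Σ tᵢ·10^(Lᵢ/10)] with T = 50 min.
Σ tᵢ·10^(Lᵢ/10) = 5·10^(67.6/10) + 40·10^(69.1/10) + 5·10^(55.2/10) = 3.556e+08.
L_eq = 10·log₁₀(3.556e+08/50) = 68.52 dB(A).

68.5 dB(A)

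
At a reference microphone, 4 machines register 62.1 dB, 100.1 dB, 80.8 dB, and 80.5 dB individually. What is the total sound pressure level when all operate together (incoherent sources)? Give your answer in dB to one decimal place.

Incoherent sources combine by intensity addition: L_total = 10·log₁₀(Σ 10^(L_i/10)).
Σ 10^(L/10) = 10^(62.1/10) + 10^(100.1/10) + 10^(80.8/10) + 10^(80.5/10) = 1.047e+10.
L_total = 10·log₁₀(1.047e+10) = 100.20 dB.

100.2 dB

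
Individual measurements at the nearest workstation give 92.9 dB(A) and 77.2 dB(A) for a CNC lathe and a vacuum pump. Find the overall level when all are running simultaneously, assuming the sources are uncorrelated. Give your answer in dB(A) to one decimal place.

93.0 dB(A)

For uncorrelated sources the intensities add, so convert each level to linear form, sum, and take 10·log₁₀ of the total.
Σ 10^(L/10) = 10^(92.9/10) + 10^(77.2/10) = 2.002e+09.
L_total = 10·log₁₀(2.002e+09) = 93.02 dB(A).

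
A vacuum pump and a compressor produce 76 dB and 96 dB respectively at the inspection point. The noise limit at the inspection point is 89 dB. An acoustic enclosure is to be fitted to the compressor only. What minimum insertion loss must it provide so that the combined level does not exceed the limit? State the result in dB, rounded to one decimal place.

The untreated sources together contribute 10^(76/10) = 3.981e+07, i.e. 76.00 dB.
To meet 89 dB overall, the treated compressor may contribute at most 10^(89/10) − 3.981e+07 = 7.545e+08, i.e. 88.78 dB.
Required insertion loss = 96 − 88.78 = 7.22 dB.

7.2 dB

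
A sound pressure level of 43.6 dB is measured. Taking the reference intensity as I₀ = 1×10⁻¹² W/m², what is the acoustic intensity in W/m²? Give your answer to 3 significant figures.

I/I₀ = 10^(43.6/10) = 2.291e+04, so I = 2.291e+04 × 10⁻¹² W/m².

2.29e-08 W/m²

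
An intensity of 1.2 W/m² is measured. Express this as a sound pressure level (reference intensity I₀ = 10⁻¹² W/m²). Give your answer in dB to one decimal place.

I/I₀ = 1.2/10⁻¹² = 1.2×10^12, and L = 10·log₁₀(I/I₀).
L = 10·(0.0792 + 12) = 120.79 dB.

120.8 dB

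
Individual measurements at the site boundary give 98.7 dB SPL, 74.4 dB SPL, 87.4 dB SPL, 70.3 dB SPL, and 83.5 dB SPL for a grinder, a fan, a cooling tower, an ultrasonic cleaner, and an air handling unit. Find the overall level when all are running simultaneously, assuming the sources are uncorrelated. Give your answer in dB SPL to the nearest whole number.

99 dB SPL

Incoherent sources combine by intensity addition: L_total = 10·log₁₀(Σ 10^(L_i/10)).
Σ 10^(L/10) = 10^(98.7/10) + 10^(74.4/10) + 10^(87.4/10) + 10^(70.3/10) + 10^(83.5/10) = 8.225e+09.
L_total = 10·log₁₀(8.225e+09) = 99.15 dB SPL.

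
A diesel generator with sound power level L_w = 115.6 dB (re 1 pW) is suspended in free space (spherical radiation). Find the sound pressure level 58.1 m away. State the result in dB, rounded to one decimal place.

The power spreads over a sphere of area 4π·r², so L_p = L_w − 10·log₁₀(4π·r²).
4π·r² = 4.242e+04 m², 10·log₁₀ of that is 46.276 dB.
L_p = 115.6 − 46.276 = 69.32 dB.

69.3 dB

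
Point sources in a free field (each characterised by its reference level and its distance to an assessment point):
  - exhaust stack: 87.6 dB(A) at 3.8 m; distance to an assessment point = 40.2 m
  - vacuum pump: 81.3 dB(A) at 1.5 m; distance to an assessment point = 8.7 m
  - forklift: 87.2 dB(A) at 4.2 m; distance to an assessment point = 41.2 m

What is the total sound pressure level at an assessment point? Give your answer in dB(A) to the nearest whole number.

72 dB(A)

First find each source's level at the receiver (point-source: −20·log₁₀(r/r_ref)), then combine on an intensity basis.
exhaust stack: 87.6 − 20·log₁₀(40.2/3.8) = 87.6 − 20.49 = 67.11 dB(A).
vacuum pump: 81.3 − 20·log₁₀(8.7/1.5) = 81.3 − 15.27 = 66.03 dB(A).
forklift: 87.2 − 20·log₁₀(41.2/4.2) = 87.2 − 19.83 = 67.37 dB(A).
Σ 10^(L/10) = 1.461e+07 → L_total = 10·log₁₀(1.461e+07) = 71.65 dB(A).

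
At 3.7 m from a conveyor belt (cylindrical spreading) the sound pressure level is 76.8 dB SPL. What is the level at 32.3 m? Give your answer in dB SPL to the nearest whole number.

For a line source, L₂ = L₁ − 10·log₁₀(r₂/r₁).
L₂ = 76.8 − 10·log₁₀(32.3/3.7) = 76.8 − 9.410 = 67.39 dB SPL.

67 dB SPL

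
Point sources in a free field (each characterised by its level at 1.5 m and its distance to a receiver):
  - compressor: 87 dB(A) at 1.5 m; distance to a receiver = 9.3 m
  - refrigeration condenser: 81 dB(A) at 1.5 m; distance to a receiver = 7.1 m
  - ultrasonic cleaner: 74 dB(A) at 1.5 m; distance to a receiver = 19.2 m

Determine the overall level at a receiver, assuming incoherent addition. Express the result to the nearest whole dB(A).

73 dB(A)

First find each source's level at the receiver (point-source: −20·log₁₀(r/r_ref)), then combine on an intensity basis.
compressor: 87 − 20·log₁₀(9.3/1.5) = 87 − 15.85 = 71.15 dB(A).
refrigeration condenser: 81 − 20·log₁₀(7.1/1.5) = 81 − 13.50 = 67.50 dB(A).
ultrasonic cleaner: 74 − 20·log₁₀(19.2/1.5) = 74 − 22.14 = 51.86 dB(A).
Σ 10^(L/10) = 1.881e+07 → L_total = 10·log₁₀(1.881e+07) = 72.74 dB(A).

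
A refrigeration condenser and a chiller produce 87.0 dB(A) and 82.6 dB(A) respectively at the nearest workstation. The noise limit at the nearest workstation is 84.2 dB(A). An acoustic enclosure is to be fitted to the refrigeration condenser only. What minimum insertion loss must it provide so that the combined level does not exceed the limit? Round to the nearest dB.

8 dB

The untreated sources together contribute 10^(82.6/10) = 1.820e+08, i.e. 82.60 dB(A).
To meet 84.2 dB(A) overall, the treated refrigeration condenser may contribute at most 10^(84.2/10) − 1.820e+08 = 8.106e+07, i.e. 79.09 dB(A).
Required insertion loss = 87.0 − 79.09 = 7.91 dB.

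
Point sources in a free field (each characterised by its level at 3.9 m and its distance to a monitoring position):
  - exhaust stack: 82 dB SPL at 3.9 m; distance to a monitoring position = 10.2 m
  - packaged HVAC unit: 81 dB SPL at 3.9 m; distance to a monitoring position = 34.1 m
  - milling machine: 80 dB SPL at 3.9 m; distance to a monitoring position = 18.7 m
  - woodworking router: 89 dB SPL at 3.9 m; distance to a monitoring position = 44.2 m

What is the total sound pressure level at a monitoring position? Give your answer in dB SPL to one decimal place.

75.5 dB SPL

First find each source's level at the receiver (point-source: −20·log₁₀(r/r_ref)), then combine on an intensity basis.
exhaust stack: 82 − 20·log₁₀(10.2/3.9) = 82 − 8.35 = 73.65 dB SPL.
packaged HVAC unit: 81 − 20·log₁₀(34.1/3.9) = 81 − 18.83 = 62.17 dB SPL.
milling machine: 80 − 20·log₁₀(18.7/3.9) = 80 − 13.62 = 66.38 dB SPL.
woodworking router: 89 − 20·log₁₀(44.2/3.9) = 89 − 21.09 = 67.91 dB SPL.
Σ 10^(L/10) = 3.535e+07 → L_total = 10·log₁₀(3.535e+07) = 75.48 dB SPL.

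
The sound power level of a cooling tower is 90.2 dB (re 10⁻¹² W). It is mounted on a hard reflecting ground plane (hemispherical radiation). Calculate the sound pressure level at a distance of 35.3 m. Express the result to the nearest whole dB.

The power spreads over a hemisphere of area 2π·r², so L_p = L_w − 10·log₁₀(2π·r²).
2π·r² = 7829 m², 10·log₁₀ of that is 38.937 dB.
L_p = 90.2 − 38.937 = 51.26 dB.

51 dB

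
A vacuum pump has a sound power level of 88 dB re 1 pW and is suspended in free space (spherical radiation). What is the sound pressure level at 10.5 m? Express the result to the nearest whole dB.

57 dB

Free-field spherical radiation: L_p = L_w − 10·log₁₀(4π·r²), r = 10.5 m.
4π·r² = 1385 m², 10·log₁₀ of that is 31.416 dB.
L_p = 88 − 31.416 = 56.58 dB.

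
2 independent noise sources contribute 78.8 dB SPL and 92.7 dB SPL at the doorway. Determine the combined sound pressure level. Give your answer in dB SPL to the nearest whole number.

Incoherent sources combine by intensity addition: L_total = 10·log₁₀(Σ 10^(L_i/10)).
Σ 10^(L/10) = 10^(78.8/10) + 10^(92.7/10) = 1.938e+09.
L_total = 10·log₁₀(1.938e+09) = 92.87 dB SPL.

93 dB SPL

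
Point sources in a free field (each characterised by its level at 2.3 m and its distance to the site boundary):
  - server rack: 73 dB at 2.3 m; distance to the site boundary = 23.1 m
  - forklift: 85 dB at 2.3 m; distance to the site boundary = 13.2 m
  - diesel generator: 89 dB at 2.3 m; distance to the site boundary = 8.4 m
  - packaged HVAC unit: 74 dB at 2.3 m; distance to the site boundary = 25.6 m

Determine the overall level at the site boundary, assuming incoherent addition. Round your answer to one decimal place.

78.4 dB

Propagate each source to the receiver with L = L_ref − 20·log₁₀(r/r_ref), then add intensities.
server rack: 73 − 20·log₁₀(23.1/2.3) = 73 − 20.04 = 52.96 dB.
forklift: 85 − 20·log₁₀(13.2/2.3) = 85 − 15.18 = 69.82 dB.
diesel generator: 89 − 20·log₁₀(8.4/2.3) = 89 − 11.25 = 77.75 dB.
packaged HVAC unit: 74 − 20·log₁₀(25.6/2.3) = 74 − 20.93 = 53.07 dB.
Σ 10^(L/10) = 6.955e+07 → L_total = 10·log₁₀(6.955e+07) = 78.42 dB.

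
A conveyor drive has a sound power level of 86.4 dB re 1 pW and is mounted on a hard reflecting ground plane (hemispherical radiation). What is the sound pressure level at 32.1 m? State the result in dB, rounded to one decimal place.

48.3 dB

The power spreads over a hemisphere of area 2π·r², so L_p = L_w − 10·log₁₀(2π·r²).
2π·r² = 6474 m², 10·log₁₀ of that is 38.112 dB.
L_p = 86.4 − 38.112 = 48.29 dB.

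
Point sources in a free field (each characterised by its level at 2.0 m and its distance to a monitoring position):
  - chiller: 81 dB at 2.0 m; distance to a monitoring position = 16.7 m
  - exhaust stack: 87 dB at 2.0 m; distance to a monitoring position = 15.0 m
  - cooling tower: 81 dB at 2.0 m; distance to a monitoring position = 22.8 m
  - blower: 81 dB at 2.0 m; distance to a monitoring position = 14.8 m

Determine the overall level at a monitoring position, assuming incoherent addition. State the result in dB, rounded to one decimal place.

First find each source's level at the receiver (point-source: −20·log₁₀(r/r_ref)), then combine on an intensity basis.
chiller: 81 − 20·log₁₀(16.7/2.0) = 81 − 18.43 = 62.57 dB.
exhaust stack: 87 − 20·log₁₀(15.0/2.0) = 87 − 17.50 = 69.50 dB.
cooling tower: 81 − 20·log₁₀(22.8/2.0) = 81 − 21.14 = 59.86 dB.
blower: 81 − 20·log₁₀(14.8/2.0) = 81 − 17.38 = 63.62 dB.
Σ 10^(L/10) = 1.398e+07 → L_total = 10·log₁₀(1.398e+07) = 71.46 dB.

71.5 dB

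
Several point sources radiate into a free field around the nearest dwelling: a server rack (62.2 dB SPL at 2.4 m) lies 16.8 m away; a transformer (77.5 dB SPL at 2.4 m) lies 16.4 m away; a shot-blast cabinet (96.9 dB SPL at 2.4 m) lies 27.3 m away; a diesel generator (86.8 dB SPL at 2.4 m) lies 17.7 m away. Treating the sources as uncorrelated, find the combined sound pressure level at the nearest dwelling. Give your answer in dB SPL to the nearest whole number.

First find each source's level at the receiver (point-source: −20·log₁₀(r/r_ref)), then combine on an intensity basis.
server rack: 62.2 − 20·log₁₀(16.8/2.4) = 62.2 − 16.90 = 45.30 dB SPL.
transformer: 77.5 − 20·log₁₀(16.4/2.4) = 77.5 − 16.69 = 60.81 dB SPL.
shot-blast cabinet: 96.9 − 20·log₁₀(27.3/2.4) = 96.9 − 21.12 = 75.78 dB SPL.
diesel generator: 86.8 − 20·log₁₀(17.7/2.4) = 86.8 − 17.36 = 69.44 dB SPL.
Σ 10^(L/10) = 4.789e+07 → L_total = 10·log₁₀(4.789e+07) = 76.80 dB SPL.

77 dB SPL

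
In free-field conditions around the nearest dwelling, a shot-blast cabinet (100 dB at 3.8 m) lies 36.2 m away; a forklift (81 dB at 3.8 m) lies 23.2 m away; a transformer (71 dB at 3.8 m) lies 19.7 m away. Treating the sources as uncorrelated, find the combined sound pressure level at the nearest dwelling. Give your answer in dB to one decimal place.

First find each source's level at the receiver (point-source: −20·log₁₀(r/r_ref)), then combine on an intensity basis.
shot-blast cabinet: 100 − 20·log₁₀(36.2/3.8) = 100 − 19.58 = 80.42 dB.
forklift: 81 − 20·log₁₀(23.2/3.8) = 81 − 15.71 = 65.29 dB.
transformer: 71 − 20·log₁₀(19.7/3.8) = 71 − 14.29 = 56.71 dB.
Σ 10^(L/10) = 1.140e+08 → L_total = 10·log₁₀(1.140e+08) = 80.57 dB.

80.6 dB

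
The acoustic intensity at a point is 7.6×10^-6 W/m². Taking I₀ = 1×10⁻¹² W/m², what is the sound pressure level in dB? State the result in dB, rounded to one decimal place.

68.8 dB

L = 10·log₁₀(I/I₀) = 10·log₁₀(7.6×10^-6/10⁻¹²) = 10·log₁₀(7.6×10^6).
L = 10·(0.8808 + 6) = 68.81 dB.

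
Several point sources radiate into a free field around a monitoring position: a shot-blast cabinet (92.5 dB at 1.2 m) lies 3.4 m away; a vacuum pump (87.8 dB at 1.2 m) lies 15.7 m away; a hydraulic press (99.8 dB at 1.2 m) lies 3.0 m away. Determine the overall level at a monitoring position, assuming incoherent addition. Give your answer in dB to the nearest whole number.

Propagate each source to the receiver with L = L_ref − 20·log₁₀(r/r_ref), then add intensities.
shot-blast cabinet: 92.5 − 20·log₁₀(3.4/1.2) = 92.5 − 9.05 = 83.45 dB.
vacuum pump: 87.8 − 20·log₁₀(15.7/1.2) = 87.8 − 22.33 = 65.47 dB.
hydraulic press: 99.8 − 20·log₁₀(3.0/1.2) = 99.8 − 7.96 = 91.84 dB.
Σ 10^(L/10) = 1.753e+09 → L_total = 10·log₁₀(1.753e+09) = 92.44 dB.

92 dB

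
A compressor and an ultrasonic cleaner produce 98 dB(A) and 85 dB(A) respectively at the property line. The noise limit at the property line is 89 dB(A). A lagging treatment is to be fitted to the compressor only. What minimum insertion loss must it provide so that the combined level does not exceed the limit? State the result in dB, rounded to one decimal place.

11.2 dB

Fixed contribution from the other source: Σ 10^(L/10) = 10^(85/10) = 3.162e+08 (85.00 dB(A)).
To meet 89 dB(A) overall, the treated compressor may contribute at most 10^(89/10) − 3.162e+08 = 4.781e+08, i.e. 86.80 dB(A).
Required insertion loss = 98 − 86.80 = 11.20 dB.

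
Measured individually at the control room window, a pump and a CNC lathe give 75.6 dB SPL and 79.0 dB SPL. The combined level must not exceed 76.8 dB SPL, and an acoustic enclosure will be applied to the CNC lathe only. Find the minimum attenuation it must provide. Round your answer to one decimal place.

8.4 dB

Everything except the CNC lathe sums to 10^(75.6/10) = 3.631e+07 in linear terms, 75.60 dB SPL.
The limit corresponds to 10^(76.8/10) = 4.786e+07; subtracting the fixed part leaves 1.156e+07 for the CNC lathe, i.e. 70.63 dB SPL.
Required insertion loss = 79.0 − 70.63 = 8.37 dB.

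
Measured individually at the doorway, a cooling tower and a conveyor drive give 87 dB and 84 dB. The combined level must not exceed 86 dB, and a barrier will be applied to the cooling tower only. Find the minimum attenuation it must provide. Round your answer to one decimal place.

5.3 dB

Everything except the cooling tower sums to 10^(84/10) = 2.512e+08 in linear terms, 84.00 dB.
The limit corresponds to 10^(86/10) = 3.981e+08; subtracting the fixed part leaves 1.469e+08 for the cooling tower, i.e. 81.67 dB.
Required insertion loss = 87 − 81.67 = 5.33 dB.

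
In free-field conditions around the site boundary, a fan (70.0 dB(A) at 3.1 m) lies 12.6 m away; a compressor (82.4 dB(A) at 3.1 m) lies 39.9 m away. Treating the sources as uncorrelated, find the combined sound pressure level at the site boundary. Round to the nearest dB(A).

Propagate each source to the receiver with L = L_ref − 20·log₁₀(r/r_ref), then add intensities.
fan: 70.0 − 20·log₁₀(12.6/3.1) = 70.0 − 12.18 = 57.82 dB(A).
compressor: 82.4 − 20·log₁₀(39.9/3.1) = 82.4 − 22.19 = 60.21 dB(A).
Σ 10^(L/10) = 1.654e+06 → L_total = 10·log₁₀(1.654e+06) = 62.19 dB(A).

62 dB(A)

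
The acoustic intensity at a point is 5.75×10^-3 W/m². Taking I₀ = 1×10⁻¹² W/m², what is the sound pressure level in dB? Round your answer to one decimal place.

Dividing by I₀ shifts the exponent by 12: I/I₀ = 5.75×10^9.
L = 10·(0.7597 + 9) = 97.60 dB.

97.6 dB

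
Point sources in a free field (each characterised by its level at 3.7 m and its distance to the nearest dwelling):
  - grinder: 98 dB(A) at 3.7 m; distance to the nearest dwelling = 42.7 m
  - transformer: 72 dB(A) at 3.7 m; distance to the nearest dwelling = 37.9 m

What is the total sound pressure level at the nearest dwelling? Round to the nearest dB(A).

Apply inverse-square spreading to bring every level to the receiver, then sum 10^(L/10).
grinder: 98 − 20·log₁₀(42.7/3.7) = 98 − 21.24 = 76.76 dB(A).
transformer: 72 − 20·log₁₀(37.9/3.7) = 72 − 20.21 = 51.79 dB(A).
Σ 10^(L/10) = 4.753e+07 → L_total = 10·log₁₀(4.753e+07) = 76.77 dB(A).

77 dB(A)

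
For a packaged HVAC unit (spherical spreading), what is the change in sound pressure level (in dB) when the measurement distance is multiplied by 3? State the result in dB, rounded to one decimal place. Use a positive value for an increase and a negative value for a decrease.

A point source loses 6 dB per doubling of distance; generally ΔL = −20·log₁₀(r₂/r₁).
ΔL = −20·log₁₀(3) = -9.54 dB.

-9.5 dB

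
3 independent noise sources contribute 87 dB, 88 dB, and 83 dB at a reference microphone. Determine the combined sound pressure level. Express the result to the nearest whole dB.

For uncorrelated sources the intensities add, so convert each level to linear form, sum, and take 10·log₁₀ of the total.
Σ 10^(L/10) = 10^(87/10) + 10^(88/10) + 10^(83/10) = 1.332e+09.
L_total = 10·log₁₀(1.332e+09) = 91.24 dB.

91 dB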